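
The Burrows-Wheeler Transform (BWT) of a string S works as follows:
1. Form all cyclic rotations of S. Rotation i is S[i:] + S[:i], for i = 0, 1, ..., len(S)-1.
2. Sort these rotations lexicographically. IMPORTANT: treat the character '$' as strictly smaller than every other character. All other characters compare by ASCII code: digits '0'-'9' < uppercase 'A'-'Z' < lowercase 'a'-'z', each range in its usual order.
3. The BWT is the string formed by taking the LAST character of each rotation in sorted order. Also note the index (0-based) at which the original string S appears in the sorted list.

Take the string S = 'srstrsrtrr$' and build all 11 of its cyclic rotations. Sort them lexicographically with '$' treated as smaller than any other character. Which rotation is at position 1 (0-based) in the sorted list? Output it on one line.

Answer: r$srstrsrtr

Derivation:
All 11 rotations (rotation i = S[i:]+S[:i]):
  rot[0] = srstrsrtrr$
  rot[1] = rstrsrtrr$s
  rot[2] = strsrtrr$sr
  rot[3] = trsrtrr$srs
  rot[4] = rsrtrr$srst
  rot[5] = srtrr$srstr
  rot[6] = rtrr$srstrs
  rot[7] = trr$srstrsr
  rot[8] = rr$srstrsrt
  rot[9] = r$srstrsrtr
  rot[10] = $srstrsrtrr
Sorted (with $ < everything):
  sorted[0] = $srstrsrtrr
  sorted[1] = r$srstrsrtr
  sorted[2] = rr$srstrsrt
  sorted[3] = rsrtrr$srst
  sorted[4] = rstrsrtrr$s
  sorted[5] = rtrr$srstrs
  sorted[6] = srstrsrtrr$
  sorted[7] = srtrr$srstr
  sorted[8] = strsrtrr$sr
  sorted[9] = trr$srstrsr
  sorted[10] = trsrtrr$srs
sorted[1] = r$srstrsrtr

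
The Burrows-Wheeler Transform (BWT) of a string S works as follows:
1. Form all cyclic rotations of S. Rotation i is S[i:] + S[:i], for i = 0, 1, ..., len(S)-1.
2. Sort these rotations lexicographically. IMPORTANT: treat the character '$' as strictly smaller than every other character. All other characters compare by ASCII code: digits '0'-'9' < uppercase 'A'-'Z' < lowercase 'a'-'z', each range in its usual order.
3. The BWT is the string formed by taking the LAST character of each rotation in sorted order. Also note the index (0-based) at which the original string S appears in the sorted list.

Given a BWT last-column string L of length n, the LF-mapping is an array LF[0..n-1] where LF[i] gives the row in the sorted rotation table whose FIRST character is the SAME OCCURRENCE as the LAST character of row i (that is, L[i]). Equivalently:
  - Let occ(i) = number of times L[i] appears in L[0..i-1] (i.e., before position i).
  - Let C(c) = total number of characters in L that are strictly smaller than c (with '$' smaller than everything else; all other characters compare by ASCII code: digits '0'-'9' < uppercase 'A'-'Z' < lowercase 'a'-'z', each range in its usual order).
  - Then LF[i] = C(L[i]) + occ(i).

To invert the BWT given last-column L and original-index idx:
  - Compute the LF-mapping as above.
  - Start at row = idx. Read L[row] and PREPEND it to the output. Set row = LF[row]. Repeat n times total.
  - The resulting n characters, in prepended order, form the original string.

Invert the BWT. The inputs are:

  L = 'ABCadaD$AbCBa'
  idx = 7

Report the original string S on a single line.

LF mapping: 1 3 5 8 12 9 7 0 2 11 6 4 10
Walk LF starting at row 7, prepending L[row]:
  step 1: row=7, L[7]='$', prepend. Next row=LF[7]=0
  step 2: row=0, L[0]='A', prepend. Next row=LF[0]=1
  step 3: row=1, L[1]='B', prepend. Next row=LF[1]=3
  step 4: row=3, L[3]='a', prepend. Next row=LF[3]=8
  step 5: row=8, L[8]='A', prepend. Next row=LF[8]=2
  step 6: row=2, L[2]='C', prepend. Next row=LF[2]=5
  step 7: row=5, L[5]='a', prepend. Next row=LF[5]=9
  step 8: row=9, L[9]='b', prepend. Next row=LF[9]=11
  step 9: row=11, L[11]='B', prepend. Next row=LF[11]=4
  step 10: row=4, L[4]='d', prepend. Next row=LF[4]=12
  step 11: row=12, L[12]='a', prepend. Next row=LF[12]=10
  step 12: row=10, L[10]='C', prepend. Next row=LF[10]=6
  step 13: row=6, L[6]='D', prepend. Next row=LF[6]=7
Reversed output: DCadBbaCAaBA$

Answer: DCadBbaCAaBA$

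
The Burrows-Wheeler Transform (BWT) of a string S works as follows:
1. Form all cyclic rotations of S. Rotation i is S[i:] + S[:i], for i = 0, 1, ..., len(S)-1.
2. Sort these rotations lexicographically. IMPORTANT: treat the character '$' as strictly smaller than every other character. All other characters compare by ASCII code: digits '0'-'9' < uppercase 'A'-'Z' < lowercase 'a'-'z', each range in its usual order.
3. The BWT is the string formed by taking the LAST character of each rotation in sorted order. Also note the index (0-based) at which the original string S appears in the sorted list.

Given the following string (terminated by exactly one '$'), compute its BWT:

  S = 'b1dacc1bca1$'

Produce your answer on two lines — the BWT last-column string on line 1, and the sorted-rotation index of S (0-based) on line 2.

All 12 rotations (rotation i = S[i:]+S[:i]):
  rot[0] = b1dacc1bca1$
  rot[1] = 1dacc1bca1$b
  rot[2] = dacc1bca1$b1
  rot[3] = acc1bca1$b1d
  rot[4] = cc1bca1$b1da
  rot[5] = c1bca1$b1dac
  rot[6] = 1bca1$b1dacc
  rot[7] = bca1$b1dacc1
  rot[8] = ca1$b1dacc1b
  rot[9] = a1$b1dacc1bc
  rot[10] = 1$b1dacc1bca
  rot[11] = $b1dacc1bca1
Sorted (with $ < everything):
  sorted[0] = $b1dacc1bca1  (last char: '1')
  sorted[1] = 1$b1dacc1bca  (last char: 'a')
  sorted[2] = 1bca1$b1dacc  (last char: 'c')
  sorted[3] = 1dacc1bca1$b  (last char: 'b')
  sorted[4] = a1$b1dacc1bc  (last char: 'c')
  sorted[5] = acc1bca1$b1d  (last char: 'd')
  sorted[6] = b1dacc1bca1$  (last char: '$')
  sorted[7] = bca1$b1dacc1  (last char: '1')
  sorted[8] = c1bca1$b1dac  (last char: 'c')
  sorted[9] = ca1$b1dacc1b  (last char: 'b')
  sorted[10] = cc1bca1$b1da  (last char: 'a')
  sorted[11] = dacc1bca1$b1  (last char: '1')
Last column: 1acbcd$1cba1
Original string S is at sorted index 6

Answer: 1acbcd$1cba1
6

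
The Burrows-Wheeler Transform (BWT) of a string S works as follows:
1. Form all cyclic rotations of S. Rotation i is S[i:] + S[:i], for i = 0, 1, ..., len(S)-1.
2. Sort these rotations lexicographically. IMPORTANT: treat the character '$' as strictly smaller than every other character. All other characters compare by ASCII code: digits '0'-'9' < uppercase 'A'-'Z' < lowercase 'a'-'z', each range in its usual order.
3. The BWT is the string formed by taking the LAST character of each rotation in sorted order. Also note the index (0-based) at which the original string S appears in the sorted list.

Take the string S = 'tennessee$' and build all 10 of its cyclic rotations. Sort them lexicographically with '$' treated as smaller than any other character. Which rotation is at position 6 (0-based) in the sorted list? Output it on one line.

All 10 rotations (rotation i = S[i:]+S[:i]):
  rot[0] = tennessee$
  rot[1] = ennessee$t
  rot[2] = nnessee$te
  rot[3] = nessee$ten
  rot[4] = essee$tenn
  rot[5] = ssee$tenne
  rot[6] = see$tennes
  rot[7] = ee$tenness
  rot[8] = e$tennesse
  rot[9] = $tennessee
Sorted (with $ < everything):
  sorted[0] = $tennessee
  sorted[1] = e$tennesse
  sorted[2] = ee$tenness
  sorted[3] = ennessee$t
  sorted[4] = essee$tenn
  sorted[5] = nessee$ten
  sorted[6] = nnessee$te
  sorted[7] = see$tennes
  sorted[8] = ssee$tenne
  sorted[9] = tennessee$
sorted[6] = nnessee$te

Answer: nnessee$te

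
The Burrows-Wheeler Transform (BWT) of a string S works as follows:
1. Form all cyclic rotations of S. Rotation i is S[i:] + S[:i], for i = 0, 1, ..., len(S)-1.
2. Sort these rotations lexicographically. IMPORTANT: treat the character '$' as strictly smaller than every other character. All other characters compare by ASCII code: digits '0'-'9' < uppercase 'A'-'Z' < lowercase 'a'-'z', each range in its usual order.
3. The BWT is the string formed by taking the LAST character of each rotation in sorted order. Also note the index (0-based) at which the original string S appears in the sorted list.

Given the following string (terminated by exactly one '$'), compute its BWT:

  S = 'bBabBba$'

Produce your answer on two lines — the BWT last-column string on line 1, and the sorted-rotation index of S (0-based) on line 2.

Answer: abbbB$aB
5

Derivation:
All 8 rotations (rotation i = S[i:]+S[:i]):
  rot[0] = bBabBba$
  rot[1] = BabBba$b
  rot[2] = abBba$bB
  rot[3] = bBba$bBa
  rot[4] = Bba$bBab
  rot[5] = ba$bBabB
  rot[6] = a$bBabBb
  rot[7] = $bBabBba
Sorted (with $ < everything):
  sorted[0] = $bBabBba  (last char: 'a')
  sorted[1] = BabBba$b  (last char: 'b')
  sorted[2] = Bba$bBab  (last char: 'b')
  sorted[3] = a$bBabBb  (last char: 'b')
  sorted[4] = abBba$bB  (last char: 'B')
  sorted[5] = bBabBba$  (last char: '$')
  sorted[6] = bBba$bBa  (last char: 'a')
  sorted[7] = ba$bBabB  (last char: 'B')
Last column: abbbB$aB
Original string S is at sorted index 5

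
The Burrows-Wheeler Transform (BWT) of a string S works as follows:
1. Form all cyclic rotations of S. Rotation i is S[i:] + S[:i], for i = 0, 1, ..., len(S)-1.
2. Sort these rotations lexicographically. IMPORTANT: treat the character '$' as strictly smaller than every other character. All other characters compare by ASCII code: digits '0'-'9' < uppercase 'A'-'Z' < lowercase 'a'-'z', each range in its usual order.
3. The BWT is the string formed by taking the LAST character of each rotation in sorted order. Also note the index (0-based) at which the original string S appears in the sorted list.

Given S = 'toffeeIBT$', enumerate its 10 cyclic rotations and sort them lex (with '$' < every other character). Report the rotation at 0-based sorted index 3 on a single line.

All 10 rotations (rotation i = S[i:]+S[:i]):
  rot[0] = toffeeIBT$
  rot[1] = offeeIBT$t
  rot[2] = ffeeIBT$to
  rot[3] = feeIBT$tof
  rot[4] = eeIBT$toff
  rot[5] = eIBT$toffe
  rot[6] = IBT$toffee
  rot[7] = BT$toffeeI
  rot[8] = T$toffeeIB
  rot[9] = $toffeeIBT
Sorted (with $ < everything):
  sorted[0] = $toffeeIBT
  sorted[1] = BT$toffeeI
  sorted[2] = IBT$toffee
  sorted[3] = T$toffeeIB
  sorted[4] = eIBT$toffe
  sorted[5] = eeIBT$toff
  sorted[6] = feeIBT$tof
  sorted[7] = ffeeIBT$to
  sorted[8] = offeeIBT$t
  sorted[9] = toffeeIBT$
sorted[3] = T$toffeeIB

Answer: T$toffeeIB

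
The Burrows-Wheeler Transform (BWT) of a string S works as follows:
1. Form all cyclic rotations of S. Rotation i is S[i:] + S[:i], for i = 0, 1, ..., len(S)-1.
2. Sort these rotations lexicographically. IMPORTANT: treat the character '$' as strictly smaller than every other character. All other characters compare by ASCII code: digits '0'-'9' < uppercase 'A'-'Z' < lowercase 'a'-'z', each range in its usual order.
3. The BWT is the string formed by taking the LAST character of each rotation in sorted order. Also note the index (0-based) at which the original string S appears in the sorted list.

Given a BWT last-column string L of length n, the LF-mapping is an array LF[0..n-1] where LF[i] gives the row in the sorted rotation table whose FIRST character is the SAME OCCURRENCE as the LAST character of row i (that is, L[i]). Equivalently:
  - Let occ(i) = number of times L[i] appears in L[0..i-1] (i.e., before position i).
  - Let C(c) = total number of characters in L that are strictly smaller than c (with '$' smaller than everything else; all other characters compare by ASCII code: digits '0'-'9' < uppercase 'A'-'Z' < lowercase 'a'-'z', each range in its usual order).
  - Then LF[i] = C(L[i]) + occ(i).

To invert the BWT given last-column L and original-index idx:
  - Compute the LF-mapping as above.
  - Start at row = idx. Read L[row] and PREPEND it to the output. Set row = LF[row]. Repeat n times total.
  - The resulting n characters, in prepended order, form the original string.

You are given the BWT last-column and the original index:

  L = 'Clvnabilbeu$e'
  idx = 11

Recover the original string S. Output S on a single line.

Answer: unbelievablC$

Derivation:
LF mapping: 1 8 12 10 2 3 7 9 4 5 11 0 6
Walk LF starting at row 11, prepending L[row]:
  step 1: row=11, L[11]='$', prepend. Next row=LF[11]=0
  step 2: row=0, L[0]='C', prepend. Next row=LF[0]=1
  step 3: row=1, L[1]='l', prepend. Next row=LF[1]=8
  step 4: row=8, L[8]='b', prepend. Next row=LF[8]=4
  step 5: row=4, L[4]='a', prepend. Next row=LF[4]=2
  step 6: row=2, L[2]='v', prepend. Next row=LF[2]=12
  step 7: row=12, L[12]='e', prepend. Next row=LF[12]=6
  step 8: row=6, L[6]='i', prepend. Next row=LF[6]=7
  step 9: row=7, L[7]='l', prepend. Next row=LF[7]=9
  step 10: row=9, L[9]='e', prepend. Next row=LF[9]=5
  step 11: row=5, L[5]='b', prepend. Next row=LF[5]=3
  step 12: row=3, L[3]='n', prepend. Next row=LF[3]=10
  step 13: row=10, L[10]='u', prepend. Next row=LF[10]=11
Reversed output: unbelievablC$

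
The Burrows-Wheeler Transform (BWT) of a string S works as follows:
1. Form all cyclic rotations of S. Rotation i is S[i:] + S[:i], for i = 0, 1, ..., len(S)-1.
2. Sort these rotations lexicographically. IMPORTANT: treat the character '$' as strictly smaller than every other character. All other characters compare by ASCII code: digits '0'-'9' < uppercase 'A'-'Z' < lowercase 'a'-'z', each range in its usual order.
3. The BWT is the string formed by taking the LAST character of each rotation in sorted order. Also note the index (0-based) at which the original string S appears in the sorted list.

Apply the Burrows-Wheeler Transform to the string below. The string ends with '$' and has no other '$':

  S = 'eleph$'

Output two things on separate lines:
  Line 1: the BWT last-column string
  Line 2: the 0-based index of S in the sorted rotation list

Answer: h$lpee
1

Derivation:
All 6 rotations (rotation i = S[i:]+S[:i]):
  rot[0] = eleph$
  rot[1] = leph$e
  rot[2] = eph$el
  rot[3] = ph$ele
  rot[4] = h$elep
  rot[5] = $eleph
Sorted (with $ < everything):
  sorted[0] = $eleph  (last char: 'h')
  sorted[1] = eleph$  (last char: '$')
  sorted[2] = eph$el  (last char: 'l')
  sorted[3] = h$elep  (last char: 'p')
  sorted[4] = leph$e  (last char: 'e')
  sorted[5] = ph$ele  (last char: 'e')
Last column: h$lpee
Original string S is at sorted index 1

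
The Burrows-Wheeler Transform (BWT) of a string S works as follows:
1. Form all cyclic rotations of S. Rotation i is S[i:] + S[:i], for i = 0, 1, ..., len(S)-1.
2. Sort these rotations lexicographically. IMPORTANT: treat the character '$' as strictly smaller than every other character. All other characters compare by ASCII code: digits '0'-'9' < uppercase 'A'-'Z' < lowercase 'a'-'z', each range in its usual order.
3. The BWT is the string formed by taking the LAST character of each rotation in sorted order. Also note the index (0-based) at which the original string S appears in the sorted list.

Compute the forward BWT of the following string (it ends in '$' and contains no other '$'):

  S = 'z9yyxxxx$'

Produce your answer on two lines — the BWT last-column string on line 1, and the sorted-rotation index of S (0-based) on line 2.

Answer: xzxxxyy9$
8

Derivation:
All 9 rotations (rotation i = S[i:]+S[:i]):
  rot[0] = z9yyxxxx$
  rot[1] = 9yyxxxx$z
  rot[2] = yyxxxx$z9
  rot[3] = yxxxx$z9y
  rot[4] = xxxx$z9yy
  rot[5] = xxx$z9yyx
  rot[6] = xx$z9yyxx
  rot[7] = x$z9yyxxx
  rot[8] = $z9yyxxxx
Sorted (with $ < everything):
  sorted[0] = $z9yyxxxx  (last char: 'x')
  sorted[1] = 9yyxxxx$z  (last char: 'z')
  sorted[2] = x$z9yyxxx  (last char: 'x')
  sorted[3] = xx$z9yyxx  (last char: 'x')
  sorted[4] = xxx$z9yyx  (last char: 'x')
  sorted[5] = xxxx$z9yy  (last char: 'y')
  sorted[6] = yxxxx$z9y  (last char: 'y')
  sorted[7] = yyxxxx$z9  (last char: '9')
  sorted[8] = z9yyxxxx$  (last char: '$')
Last column: xzxxxyy9$
Original string S is at sorted index 8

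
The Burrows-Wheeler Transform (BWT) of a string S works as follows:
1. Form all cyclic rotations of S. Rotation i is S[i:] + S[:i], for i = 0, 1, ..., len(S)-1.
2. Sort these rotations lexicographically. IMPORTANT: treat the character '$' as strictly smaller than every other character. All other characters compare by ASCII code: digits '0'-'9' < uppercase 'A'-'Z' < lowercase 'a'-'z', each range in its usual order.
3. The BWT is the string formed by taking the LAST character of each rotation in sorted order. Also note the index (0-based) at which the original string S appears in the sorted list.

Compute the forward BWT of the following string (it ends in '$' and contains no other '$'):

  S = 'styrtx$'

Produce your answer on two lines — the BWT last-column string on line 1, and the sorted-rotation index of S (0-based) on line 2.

Answer: xy$rstt
2

Derivation:
All 7 rotations (rotation i = S[i:]+S[:i]):
  rot[0] = styrtx$
  rot[1] = tyrtx$s
  rot[2] = yrtx$st
  rot[3] = rtx$sty
  rot[4] = tx$styr
  rot[5] = x$styrt
  rot[6] = $styrtx
Sorted (with $ < everything):
  sorted[0] = $styrtx  (last char: 'x')
  sorted[1] = rtx$sty  (last char: 'y')
  sorted[2] = styrtx$  (last char: '$')
  sorted[3] = tx$styr  (last char: 'r')
  sorted[4] = tyrtx$s  (last char: 's')
  sorted[5] = x$styrt  (last char: 't')
  sorted[6] = yrtx$st  (last char: 't')
Last column: xy$rstt
Original string S is at sorted index 2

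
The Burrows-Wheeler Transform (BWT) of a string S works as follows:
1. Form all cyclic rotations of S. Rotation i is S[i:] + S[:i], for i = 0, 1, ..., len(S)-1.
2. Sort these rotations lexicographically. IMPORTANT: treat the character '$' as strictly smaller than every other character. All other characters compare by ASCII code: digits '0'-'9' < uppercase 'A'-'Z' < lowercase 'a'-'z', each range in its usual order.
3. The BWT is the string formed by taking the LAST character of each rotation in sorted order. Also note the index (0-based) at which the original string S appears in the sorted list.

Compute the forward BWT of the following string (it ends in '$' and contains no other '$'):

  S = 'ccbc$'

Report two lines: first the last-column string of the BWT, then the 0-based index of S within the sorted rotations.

Answer: ccbc$
4

Derivation:
All 5 rotations (rotation i = S[i:]+S[:i]):
  rot[0] = ccbc$
  rot[1] = cbc$c
  rot[2] = bc$cc
  rot[3] = c$ccb
  rot[4] = $ccbc
Sorted (with $ < everything):
  sorted[0] = $ccbc  (last char: 'c')
  sorted[1] = bc$cc  (last char: 'c')
  sorted[2] = c$ccb  (last char: 'b')
  sorted[3] = cbc$c  (last char: 'c')
  sorted[4] = ccbc$  (last char: '$')
Last column: ccbc$
Original string S is at sorted index 4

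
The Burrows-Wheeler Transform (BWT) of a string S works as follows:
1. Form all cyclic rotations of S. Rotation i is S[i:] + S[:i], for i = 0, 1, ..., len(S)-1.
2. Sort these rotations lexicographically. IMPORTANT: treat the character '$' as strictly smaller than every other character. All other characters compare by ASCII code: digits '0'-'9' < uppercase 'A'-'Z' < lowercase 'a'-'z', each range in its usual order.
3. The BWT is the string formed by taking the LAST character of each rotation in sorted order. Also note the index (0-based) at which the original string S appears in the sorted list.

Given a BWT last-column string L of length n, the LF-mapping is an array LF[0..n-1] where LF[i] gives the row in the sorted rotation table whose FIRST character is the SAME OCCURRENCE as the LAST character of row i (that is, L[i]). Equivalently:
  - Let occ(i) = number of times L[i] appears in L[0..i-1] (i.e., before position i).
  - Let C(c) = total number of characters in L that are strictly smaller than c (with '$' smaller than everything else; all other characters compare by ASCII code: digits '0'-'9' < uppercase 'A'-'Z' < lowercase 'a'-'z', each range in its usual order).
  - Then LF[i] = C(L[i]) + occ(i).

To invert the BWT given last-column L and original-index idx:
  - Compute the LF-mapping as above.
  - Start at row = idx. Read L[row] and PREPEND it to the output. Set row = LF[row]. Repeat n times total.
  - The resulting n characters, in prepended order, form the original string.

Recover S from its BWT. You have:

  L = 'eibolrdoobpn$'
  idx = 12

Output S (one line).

Answer: ribbonpoodle$

Derivation:
LF mapping: 4 5 1 8 6 12 3 9 10 2 11 7 0
Walk LF starting at row 12, prepending L[row]:
  step 1: row=12, L[12]='$', prepend. Next row=LF[12]=0
  step 2: row=0, L[0]='e', prepend. Next row=LF[0]=4
  step 3: row=4, L[4]='l', prepend. Next row=LF[4]=6
  step 4: row=6, L[6]='d', prepend. Next row=LF[6]=3
  step 5: row=3, L[3]='o', prepend. Next row=LF[3]=8
  step 6: row=8, L[8]='o', prepend. Next row=LF[8]=10
  step 7: row=10, L[10]='p', prepend. Next row=LF[10]=11
  step 8: row=11, L[11]='n', prepend. Next row=LF[11]=7
  step 9: row=7, L[7]='o', prepend. Next row=LF[7]=9
  step 10: row=9, L[9]='b', prepend. Next row=LF[9]=2
  step 11: row=2, L[2]='b', prepend. Next row=LF[2]=1
  step 12: row=1, L[1]='i', prepend. Next row=LF[1]=5
  step 13: row=5, L[5]='r', prepend. Next row=LF[5]=12
Reversed output: ribbonpoodle$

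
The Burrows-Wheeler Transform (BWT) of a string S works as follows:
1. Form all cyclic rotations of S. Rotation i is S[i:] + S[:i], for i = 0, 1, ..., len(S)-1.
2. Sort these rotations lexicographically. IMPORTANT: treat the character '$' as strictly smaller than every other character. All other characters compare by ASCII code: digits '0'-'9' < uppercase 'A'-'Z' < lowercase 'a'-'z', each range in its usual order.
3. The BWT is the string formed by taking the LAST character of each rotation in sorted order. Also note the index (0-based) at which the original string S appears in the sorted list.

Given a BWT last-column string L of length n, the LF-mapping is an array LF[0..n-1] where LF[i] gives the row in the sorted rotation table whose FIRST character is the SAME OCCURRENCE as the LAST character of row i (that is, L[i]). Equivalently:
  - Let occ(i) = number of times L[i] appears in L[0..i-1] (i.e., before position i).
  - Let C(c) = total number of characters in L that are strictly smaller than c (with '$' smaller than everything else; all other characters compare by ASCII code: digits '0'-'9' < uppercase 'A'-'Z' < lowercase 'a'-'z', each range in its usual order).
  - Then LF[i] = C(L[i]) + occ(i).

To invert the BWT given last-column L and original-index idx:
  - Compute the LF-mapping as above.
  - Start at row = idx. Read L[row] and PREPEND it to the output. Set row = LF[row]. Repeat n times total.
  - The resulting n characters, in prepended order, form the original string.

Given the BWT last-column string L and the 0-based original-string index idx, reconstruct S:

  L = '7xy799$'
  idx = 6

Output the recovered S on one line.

Answer: y799x7$

Derivation:
LF mapping: 1 5 6 2 3 4 0
Walk LF starting at row 6, prepending L[row]:
  step 1: row=6, L[6]='$', prepend. Next row=LF[6]=0
  step 2: row=0, L[0]='7', prepend. Next row=LF[0]=1
  step 3: row=1, L[1]='x', prepend. Next row=LF[1]=5
  step 4: row=5, L[5]='9', prepend. Next row=LF[5]=4
  step 5: row=4, L[4]='9', prepend. Next row=LF[4]=3
  step 6: row=3, L[3]='7', prepend. Next row=LF[3]=2
  step 7: row=2, L[2]='y', prepend. Next row=LF[2]=6
Reversed output: y799x7$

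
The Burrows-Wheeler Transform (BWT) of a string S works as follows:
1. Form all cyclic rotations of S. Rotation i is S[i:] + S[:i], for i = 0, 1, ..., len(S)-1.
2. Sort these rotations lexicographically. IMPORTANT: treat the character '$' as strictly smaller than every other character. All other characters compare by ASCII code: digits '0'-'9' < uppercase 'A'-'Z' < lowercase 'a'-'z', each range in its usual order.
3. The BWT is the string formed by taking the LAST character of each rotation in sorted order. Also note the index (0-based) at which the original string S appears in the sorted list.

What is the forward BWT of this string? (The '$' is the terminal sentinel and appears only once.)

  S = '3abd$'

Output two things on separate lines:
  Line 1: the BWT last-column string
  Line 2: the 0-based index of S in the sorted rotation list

All 5 rotations (rotation i = S[i:]+S[:i]):
  rot[0] = 3abd$
  rot[1] = abd$3
  rot[2] = bd$3a
  rot[3] = d$3ab
  rot[4] = $3abd
Sorted (with $ < everything):
  sorted[0] = $3abd  (last char: 'd')
  sorted[1] = 3abd$  (last char: '$')
  sorted[2] = abd$3  (last char: '3')
  sorted[3] = bd$3a  (last char: 'a')
  sorted[4] = d$3ab  (last char: 'b')
Last column: d$3ab
Original string S is at sorted index 1

Answer: d$3ab
1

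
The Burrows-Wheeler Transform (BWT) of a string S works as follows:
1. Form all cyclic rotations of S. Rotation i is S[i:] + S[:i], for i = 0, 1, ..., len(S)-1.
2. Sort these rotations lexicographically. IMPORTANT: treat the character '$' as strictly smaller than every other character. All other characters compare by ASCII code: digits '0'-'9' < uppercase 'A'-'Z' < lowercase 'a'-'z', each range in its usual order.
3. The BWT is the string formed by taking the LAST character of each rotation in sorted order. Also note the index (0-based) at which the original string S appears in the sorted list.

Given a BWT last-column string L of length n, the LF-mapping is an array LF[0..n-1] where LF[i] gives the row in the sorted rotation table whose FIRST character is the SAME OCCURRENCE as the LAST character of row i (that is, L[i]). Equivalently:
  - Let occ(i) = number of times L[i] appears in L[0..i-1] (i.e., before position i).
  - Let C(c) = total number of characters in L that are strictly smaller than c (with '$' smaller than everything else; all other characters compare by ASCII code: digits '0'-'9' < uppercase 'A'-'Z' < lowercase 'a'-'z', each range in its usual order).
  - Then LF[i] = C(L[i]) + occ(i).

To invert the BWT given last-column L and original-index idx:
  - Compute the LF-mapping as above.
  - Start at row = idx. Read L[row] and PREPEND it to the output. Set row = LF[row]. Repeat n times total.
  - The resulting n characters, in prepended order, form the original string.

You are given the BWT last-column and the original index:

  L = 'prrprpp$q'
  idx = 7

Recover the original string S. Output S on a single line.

Answer: rppqrprp$

Derivation:
LF mapping: 1 6 7 2 8 3 4 0 5
Walk LF starting at row 7, prepending L[row]:
  step 1: row=7, L[7]='$', prepend. Next row=LF[7]=0
  step 2: row=0, L[0]='p', prepend. Next row=LF[0]=1
  step 3: row=1, L[1]='r', prepend. Next row=LF[1]=6
  step 4: row=6, L[6]='p', prepend. Next row=LF[6]=4
  step 5: row=4, L[4]='r', prepend. Next row=LF[4]=8
  step 6: row=8, L[8]='q', prepend. Next row=LF[8]=5
  step 7: row=5, L[5]='p', prepend. Next row=LF[5]=3
  step 8: row=3, L[3]='p', prepend. Next row=LF[3]=2
  step 9: row=2, L[2]='r', prepend. Next row=LF[2]=7
Reversed output: rppqrprp$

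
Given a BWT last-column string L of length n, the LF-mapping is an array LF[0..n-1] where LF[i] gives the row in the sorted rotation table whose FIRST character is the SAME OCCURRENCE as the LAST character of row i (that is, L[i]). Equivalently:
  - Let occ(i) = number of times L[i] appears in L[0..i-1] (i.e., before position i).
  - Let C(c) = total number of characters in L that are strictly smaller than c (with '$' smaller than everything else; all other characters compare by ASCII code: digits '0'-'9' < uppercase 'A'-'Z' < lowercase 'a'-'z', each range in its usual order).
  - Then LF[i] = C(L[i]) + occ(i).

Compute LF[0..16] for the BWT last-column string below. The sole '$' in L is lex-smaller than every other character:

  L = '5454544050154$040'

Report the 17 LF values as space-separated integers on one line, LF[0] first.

Answer: 12 6 13 7 14 8 9 1 15 2 5 16 10 0 3 11 4

Derivation:
Char counts: '$':1, '0':4, '1':1, '4':6, '5':5
C (first-col start): C('$')=0, C('0')=1, C('1')=5, C('4')=6, C('5')=12
L[0]='5': occ=0, LF[0]=C('5')+0=12+0=12
L[1]='4': occ=0, LF[1]=C('4')+0=6+0=6
L[2]='5': occ=1, LF[2]=C('5')+1=12+1=13
L[3]='4': occ=1, LF[3]=C('4')+1=6+1=7
L[4]='5': occ=2, LF[4]=C('5')+2=12+2=14
L[5]='4': occ=2, LF[5]=C('4')+2=6+2=8
L[6]='4': occ=3, LF[6]=C('4')+3=6+3=9
L[7]='0': occ=0, LF[7]=C('0')+0=1+0=1
L[8]='5': occ=3, LF[8]=C('5')+3=12+3=15
L[9]='0': occ=1, LF[9]=C('0')+1=1+1=2
L[10]='1': occ=0, LF[10]=C('1')+0=5+0=5
L[11]='5': occ=4, LF[11]=C('5')+4=12+4=16
L[12]='4': occ=4, LF[12]=C('4')+4=6+4=10
L[13]='$': occ=0, LF[13]=C('$')+0=0+0=0
L[14]='0': occ=2, LF[14]=C('0')+2=1+2=3
L[15]='4': occ=5, LF[15]=C('4')+5=6+5=11
L[16]='0': occ=3, LF[16]=C('0')+3=1+3=4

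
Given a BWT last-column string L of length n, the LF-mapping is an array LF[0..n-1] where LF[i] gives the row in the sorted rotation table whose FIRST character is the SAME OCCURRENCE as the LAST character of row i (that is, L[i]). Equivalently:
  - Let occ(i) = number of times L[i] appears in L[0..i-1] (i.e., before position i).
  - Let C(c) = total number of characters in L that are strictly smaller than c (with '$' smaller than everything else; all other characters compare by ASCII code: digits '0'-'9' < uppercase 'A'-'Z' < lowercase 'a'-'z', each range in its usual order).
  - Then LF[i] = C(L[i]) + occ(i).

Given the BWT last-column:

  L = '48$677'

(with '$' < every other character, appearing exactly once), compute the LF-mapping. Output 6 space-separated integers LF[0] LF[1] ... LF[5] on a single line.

Char counts: '$':1, '4':1, '6':1, '7':2, '8':1
C (first-col start): C('$')=0, C('4')=1, C('6')=2, C('7')=3, C('8')=5
L[0]='4': occ=0, LF[0]=C('4')+0=1+0=1
L[1]='8': occ=0, LF[1]=C('8')+0=5+0=5
L[2]='$': occ=0, LF[2]=C('$')+0=0+0=0
L[3]='6': occ=0, LF[3]=C('6')+0=2+0=2
L[4]='7': occ=0, LF[4]=C('7')+0=3+0=3
L[5]='7': occ=1, LF[5]=C('7')+1=3+1=4

Answer: 1 5 0 2 3 4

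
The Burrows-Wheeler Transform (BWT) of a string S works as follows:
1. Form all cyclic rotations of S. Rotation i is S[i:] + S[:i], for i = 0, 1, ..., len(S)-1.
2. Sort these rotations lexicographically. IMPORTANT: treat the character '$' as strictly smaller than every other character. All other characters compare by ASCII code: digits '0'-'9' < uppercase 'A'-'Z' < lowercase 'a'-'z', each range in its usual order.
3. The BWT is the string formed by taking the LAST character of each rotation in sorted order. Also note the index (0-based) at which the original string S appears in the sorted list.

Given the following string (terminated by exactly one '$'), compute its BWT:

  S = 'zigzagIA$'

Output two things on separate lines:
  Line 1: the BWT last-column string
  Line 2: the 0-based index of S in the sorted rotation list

All 9 rotations (rotation i = S[i:]+S[:i]):
  rot[0] = zigzagIA$
  rot[1] = igzagIA$z
  rot[2] = gzagIA$zi
  rot[3] = zagIA$zig
  rot[4] = agIA$zigz
  rot[5] = gIA$zigza
  rot[6] = IA$zigzag
  rot[7] = A$zigzagI
  rot[8] = $zigzagIA
Sorted (with $ < everything):
  sorted[0] = $zigzagIA  (last char: 'A')
  sorted[1] = A$zigzagI  (last char: 'I')
  sorted[2] = IA$zigzag  (last char: 'g')
  sorted[3] = agIA$zigz  (last char: 'z')
  sorted[4] = gIA$zigza  (last char: 'a')
  sorted[5] = gzagIA$zi  (last char: 'i')
  sorted[6] = igzagIA$z  (last char: 'z')
  sorted[7] = zagIA$zig  (last char: 'g')
  sorted[8] = zigzagIA$  (last char: '$')
Last column: AIgzaizg$
Original string S is at sorted index 8

Answer: AIgzaizg$
8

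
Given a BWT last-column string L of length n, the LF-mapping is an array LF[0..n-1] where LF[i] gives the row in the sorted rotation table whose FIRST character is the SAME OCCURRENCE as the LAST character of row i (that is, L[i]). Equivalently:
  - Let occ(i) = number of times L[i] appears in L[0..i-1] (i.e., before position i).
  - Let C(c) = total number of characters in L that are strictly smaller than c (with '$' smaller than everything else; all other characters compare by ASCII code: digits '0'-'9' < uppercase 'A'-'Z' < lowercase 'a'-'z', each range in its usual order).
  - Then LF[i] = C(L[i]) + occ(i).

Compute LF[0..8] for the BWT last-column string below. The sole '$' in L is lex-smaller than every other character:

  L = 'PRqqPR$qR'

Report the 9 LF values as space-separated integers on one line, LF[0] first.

Answer: 1 3 6 7 2 4 0 8 5

Derivation:
Char counts: '$':1, 'P':2, 'R':3, 'q':3
C (first-col start): C('$')=0, C('P')=1, C('R')=3, C('q')=6
L[0]='P': occ=0, LF[0]=C('P')+0=1+0=1
L[1]='R': occ=0, LF[1]=C('R')+0=3+0=3
L[2]='q': occ=0, LF[2]=C('q')+0=6+0=6
L[3]='q': occ=1, LF[3]=C('q')+1=6+1=7
L[4]='P': occ=1, LF[4]=C('P')+1=1+1=2
L[5]='R': occ=1, LF[5]=C('R')+1=3+1=4
L[6]='$': occ=0, LF[6]=C('$')+0=0+0=0
L[7]='q': occ=2, LF[7]=C('q')+2=6+2=8
L[8]='R': occ=2, LF[8]=C('R')+2=3+2=5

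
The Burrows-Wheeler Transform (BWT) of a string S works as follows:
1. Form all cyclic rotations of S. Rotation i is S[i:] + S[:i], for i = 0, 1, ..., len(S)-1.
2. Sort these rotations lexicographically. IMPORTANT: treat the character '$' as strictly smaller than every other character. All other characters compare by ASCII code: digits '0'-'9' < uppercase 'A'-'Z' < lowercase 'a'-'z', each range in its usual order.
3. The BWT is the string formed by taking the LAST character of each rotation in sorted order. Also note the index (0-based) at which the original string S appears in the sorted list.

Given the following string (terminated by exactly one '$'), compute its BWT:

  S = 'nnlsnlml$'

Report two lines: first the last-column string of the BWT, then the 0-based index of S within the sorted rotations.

Answer: lmnnlsn$l
7

Derivation:
All 9 rotations (rotation i = S[i:]+S[:i]):
  rot[0] = nnlsnlml$
  rot[1] = nlsnlml$n
  rot[2] = lsnlml$nn
  rot[3] = snlml$nnl
  rot[4] = nlml$nnls
  rot[5] = lml$nnlsn
  rot[6] = ml$nnlsnl
  rot[7] = l$nnlsnlm
  rot[8] = $nnlsnlml
Sorted (with $ < everything):
  sorted[0] = $nnlsnlml  (last char: 'l')
  sorted[1] = l$nnlsnlm  (last char: 'm')
  sorted[2] = lml$nnlsn  (last char: 'n')
  sorted[3] = lsnlml$nn  (last char: 'n')
  sorted[4] = ml$nnlsnl  (last char: 'l')
  sorted[5] = nlml$nnls  (last char: 's')
  sorted[6] = nlsnlml$n  (last char: 'n')
  sorted[7] = nnlsnlml$  (last char: '$')
  sorted[8] = snlml$nnl  (last char: 'l')
Last column: lmnnlsn$l
Original string S is at sorted index 7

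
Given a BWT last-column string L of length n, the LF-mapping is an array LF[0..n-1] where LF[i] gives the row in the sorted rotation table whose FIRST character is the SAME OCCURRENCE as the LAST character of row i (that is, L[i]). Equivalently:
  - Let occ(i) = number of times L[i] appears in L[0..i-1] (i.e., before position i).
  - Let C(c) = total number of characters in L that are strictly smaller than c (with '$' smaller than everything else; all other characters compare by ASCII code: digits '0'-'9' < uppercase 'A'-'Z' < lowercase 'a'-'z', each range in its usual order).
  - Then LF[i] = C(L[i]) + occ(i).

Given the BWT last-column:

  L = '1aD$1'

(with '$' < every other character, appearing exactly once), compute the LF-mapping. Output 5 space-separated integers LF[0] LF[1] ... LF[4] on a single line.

Char counts: '$':1, '1':2, 'D':1, 'a':1
C (first-col start): C('$')=0, C('1')=1, C('D')=3, C('a')=4
L[0]='1': occ=0, LF[0]=C('1')+0=1+0=1
L[1]='a': occ=0, LF[1]=C('a')+0=4+0=4
L[2]='D': occ=0, LF[2]=C('D')+0=3+0=3
L[3]='$': occ=0, LF[3]=C('$')+0=0+0=0
L[4]='1': occ=1, LF[4]=C('1')+1=1+1=2

Answer: 1 4 3 0 2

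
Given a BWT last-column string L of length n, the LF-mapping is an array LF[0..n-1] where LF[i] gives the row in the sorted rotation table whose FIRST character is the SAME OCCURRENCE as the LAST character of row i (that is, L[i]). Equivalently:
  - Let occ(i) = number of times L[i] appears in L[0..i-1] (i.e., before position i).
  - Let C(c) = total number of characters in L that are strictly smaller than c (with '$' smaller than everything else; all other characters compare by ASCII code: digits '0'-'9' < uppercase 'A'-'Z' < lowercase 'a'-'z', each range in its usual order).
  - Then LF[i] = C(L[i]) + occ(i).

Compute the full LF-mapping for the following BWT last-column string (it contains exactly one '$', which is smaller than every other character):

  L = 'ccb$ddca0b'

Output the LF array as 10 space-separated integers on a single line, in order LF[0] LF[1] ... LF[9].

Char counts: '$':1, '0':1, 'a':1, 'b':2, 'c':3, 'd':2
C (first-col start): C('$')=0, C('0')=1, C('a')=2, C('b')=3, C('c')=5, C('d')=8
L[0]='c': occ=0, LF[0]=C('c')+0=5+0=5
L[1]='c': occ=1, LF[1]=C('c')+1=5+1=6
L[2]='b': occ=0, LF[2]=C('b')+0=3+0=3
L[3]='$': occ=0, LF[3]=C('$')+0=0+0=0
L[4]='d': occ=0, LF[4]=C('d')+0=8+0=8
L[5]='d': occ=1, LF[5]=C('d')+1=8+1=9
L[6]='c': occ=2, LF[6]=C('c')+2=5+2=7
L[7]='a': occ=0, LF[7]=C('a')+0=2+0=2
L[8]='0': occ=0, LF[8]=C('0')+0=1+0=1
L[9]='b': occ=1, LF[9]=C('b')+1=3+1=4

Answer: 5 6 3 0 8 9 7 2 1 4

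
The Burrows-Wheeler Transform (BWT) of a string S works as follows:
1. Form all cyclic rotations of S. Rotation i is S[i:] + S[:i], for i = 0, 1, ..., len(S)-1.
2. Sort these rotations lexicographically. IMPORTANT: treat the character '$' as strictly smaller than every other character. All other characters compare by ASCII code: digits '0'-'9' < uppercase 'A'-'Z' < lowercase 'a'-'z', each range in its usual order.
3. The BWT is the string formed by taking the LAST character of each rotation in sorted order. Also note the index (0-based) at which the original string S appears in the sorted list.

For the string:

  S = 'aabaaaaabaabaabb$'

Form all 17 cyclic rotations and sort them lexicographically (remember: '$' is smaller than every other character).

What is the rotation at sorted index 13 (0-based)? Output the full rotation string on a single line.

Answer: baaaaabaabaabb$aa

Derivation:
All 17 rotations (rotation i = S[i:]+S[:i]):
  rot[0] = aabaaaaabaabaabb$
  rot[1] = abaaaaabaabaabb$a
  rot[2] = baaaaabaabaabb$aa
  rot[3] = aaaaabaabaabb$aab
  rot[4] = aaaabaabaabb$aaba
  rot[5] = aaabaabaabb$aabaa
  rot[6] = aabaabaabb$aabaaa
  rot[7] = abaabaabb$aabaaaa
  rot[8] = baabaabb$aabaaaaa
  rot[9] = aabaabb$aabaaaaab
  rot[10] = abaabb$aabaaaaaba
  rot[11] = baabb$aabaaaaabaa
  rot[12] = aabb$aabaaaaabaab
  rot[13] = abb$aabaaaaabaaba
  rot[14] = bb$aabaaaaabaabaa
  rot[15] = b$aabaaaaabaabaab
  rot[16] = $aabaaaaabaabaabb
Sorted (with $ < everything):
  sorted[0] = $aabaaaaabaabaabb
  sorted[1] = aaaaabaabaabb$aab
  sorted[2] = aaaabaabaabb$aaba
  sorted[3] = aaabaabaabb$aabaa
  sorted[4] = aabaaaaabaabaabb$
  sorted[5] = aabaabaabb$aabaaa
  sorted[6] = aabaabb$aabaaaaab
  sorted[7] = aabb$aabaaaaabaab
  sorted[8] = abaaaaabaabaabb$a
  sorted[9] = abaabaabb$aabaaaa
  sorted[10] = abaabb$aabaaaaaba
  sorted[11] = abb$aabaaaaabaaba
  sorted[12] = b$aabaaaaabaabaab
  sorted[13] = baaaaabaabaabb$aa
  sorted[14] = baabaabb$aabaaaaa
  sorted[15] = baabb$aabaaaaabaa
  sorted[16] = bb$aabaaaaabaabaa
sorted[13] = baaaaabaabaabb$aa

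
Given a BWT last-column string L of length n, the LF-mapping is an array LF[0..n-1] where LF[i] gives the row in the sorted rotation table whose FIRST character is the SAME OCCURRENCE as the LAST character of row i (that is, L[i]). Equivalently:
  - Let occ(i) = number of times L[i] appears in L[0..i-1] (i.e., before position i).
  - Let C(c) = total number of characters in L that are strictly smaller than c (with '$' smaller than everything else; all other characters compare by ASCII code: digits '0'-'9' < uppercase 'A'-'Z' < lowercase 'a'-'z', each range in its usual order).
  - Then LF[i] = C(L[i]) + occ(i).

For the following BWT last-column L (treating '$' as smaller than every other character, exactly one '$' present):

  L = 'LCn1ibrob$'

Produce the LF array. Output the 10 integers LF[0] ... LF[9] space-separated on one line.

Char counts: '$':1, '1':1, 'C':1, 'L':1, 'b':2, 'i':1, 'n':1, 'o':1, 'r':1
C (first-col start): C('$')=0, C('1')=1, C('C')=2, C('L')=3, C('b')=4, C('i')=6, C('n')=7, C('o')=8, C('r')=9
L[0]='L': occ=0, LF[0]=C('L')+0=3+0=3
L[1]='C': occ=0, LF[1]=C('C')+0=2+0=2
L[2]='n': occ=0, LF[2]=C('n')+0=7+0=7
L[3]='1': occ=0, LF[3]=C('1')+0=1+0=1
L[4]='i': occ=0, LF[4]=C('i')+0=6+0=6
L[5]='b': occ=0, LF[5]=C('b')+0=4+0=4
L[6]='r': occ=0, LF[6]=C('r')+0=9+0=9
L[7]='o': occ=0, LF[7]=C('o')+0=8+0=8
L[8]='b': occ=1, LF[8]=C('b')+1=4+1=5
L[9]='$': occ=0, LF[9]=C('$')+0=0+0=0

Answer: 3 2 7 1 6 4 9 8 5 0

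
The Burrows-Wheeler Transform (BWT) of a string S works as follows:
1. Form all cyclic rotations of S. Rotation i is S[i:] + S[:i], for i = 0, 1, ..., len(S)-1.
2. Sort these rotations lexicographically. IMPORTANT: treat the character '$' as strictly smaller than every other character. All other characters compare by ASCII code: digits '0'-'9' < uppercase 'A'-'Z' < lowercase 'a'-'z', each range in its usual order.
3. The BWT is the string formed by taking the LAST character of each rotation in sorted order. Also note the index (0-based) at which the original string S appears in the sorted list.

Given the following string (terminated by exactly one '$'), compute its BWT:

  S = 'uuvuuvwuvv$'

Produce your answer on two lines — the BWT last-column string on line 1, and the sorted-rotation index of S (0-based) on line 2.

Answer: v$vuwuvuuuv
1

Derivation:
All 11 rotations (rotation i = S[i:]+S[:i]):
  rot[0] = uuvuuvwuvv$
  rot[1] = uvuuvwuvv$u
  rot[2] = vuuvwuvv$uu
  rot[3] = uuvwuvv$uuv
  rot[4] = uvwuvv$uuvu
  rot[5] = vwuvv$uuvuu
  rot[6] = wuvv$uuvuuv
  rot[7] = uvv$uuvuuvw
  rot[8] = vv$uuvuuvwu
  rot[9] = v$uuvuuvwuv
  rot[10] = $uuvuuvwuvv
Sorted (with $ < everything):
  sorted[0] = $uuvuuvwuvv  (last char: 'v')
  sorted[1] = uuvuuvwuvv$  (last char: '$')
  sorted[2] = uuvwuvv$uuv  (last char: 'v')
  sorted[3] = uvuuvwuvv$u  (last char: 'u')
  sorted[4] = uvv$uuvuuvw  (last char: 'w')
  sorted[5] = uvwuvv$uuvu  (last char: 'u')
  sorted[6] = v$uuvuuvwuv  (last char: 'v')
  sorted[7] = vuuvwuvv$uu  (last char: 'u')
  sorted[8] = vv$uuvuuvwu  (last char: 'u')
  sorted[9] = vwuvv$uuvuu  (last char: 'u')
  sorted[10] = wuvv$uuvuuv  (last char: 'v')
Last column: v$vuwuvuuuv
Original string S is at sorted index 1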